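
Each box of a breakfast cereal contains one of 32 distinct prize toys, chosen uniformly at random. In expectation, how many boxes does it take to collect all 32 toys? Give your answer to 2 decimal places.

After k distinct toys have appeared, the next box gives a new one with probability (32-k)/32, so the expected wait for the (k+1)-th is 32/(32-k).
E[T] = 32/32 + 32/31 + 32/30 + ... + 32/2 + 32/1 = 32·H_{32}.
H_{32} = 4.058, so E[T] = 129.872.

129.87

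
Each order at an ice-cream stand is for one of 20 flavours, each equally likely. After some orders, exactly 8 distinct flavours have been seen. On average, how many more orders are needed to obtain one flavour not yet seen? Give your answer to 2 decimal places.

The number of orders until the next new flavour is geometric with success probability 12/20, so its mean is 20/12.
E = 20/12 = 1.667.

1.67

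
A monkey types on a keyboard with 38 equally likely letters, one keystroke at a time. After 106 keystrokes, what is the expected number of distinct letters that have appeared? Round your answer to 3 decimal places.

35.750

For each letter, P(seen in 106 keystrokes) = 1 - (37/38)^106 = 0.9408.
By linearity of expectation, E[distinct seen] = 38·(1 - (37/38)^106) = 35.7504.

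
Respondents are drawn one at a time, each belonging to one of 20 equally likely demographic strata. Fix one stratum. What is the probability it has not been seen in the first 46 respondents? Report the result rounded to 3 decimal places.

On each respondent the fixed stratum fails to appear with probability 19/20.
P(still missing after 46) = (19/20)^46 = 0.0945.

0.094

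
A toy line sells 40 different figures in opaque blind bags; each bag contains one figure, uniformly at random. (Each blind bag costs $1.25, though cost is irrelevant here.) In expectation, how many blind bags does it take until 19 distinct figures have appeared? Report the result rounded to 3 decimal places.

Going from k to k+1 distinct takes a geometric number of blind bags with mean 40/(40-k).
Sum over k = 0,...,18: E = 40/40 + 40/39 + 40/38 + ... + 40/23 + 40/22 = 25.3274.

25.327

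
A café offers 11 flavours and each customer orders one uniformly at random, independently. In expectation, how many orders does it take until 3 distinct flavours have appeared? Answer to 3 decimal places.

3.322

Going from k to k+1 distinct takes a geometric number of orders with mean 11/(11-k).
Sum over k = 0,...,2: E = 11/11 + 11/10 + 11/9 = 3.3222.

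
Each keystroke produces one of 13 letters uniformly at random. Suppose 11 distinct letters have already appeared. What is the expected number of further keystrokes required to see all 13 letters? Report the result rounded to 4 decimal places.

The wait to go from k to k+1 distinct letters is geometric with mean 13/(13-k).
Sum over k = 11,...,12: E = 13/2 + 13/1 = 19.50000.

19.5000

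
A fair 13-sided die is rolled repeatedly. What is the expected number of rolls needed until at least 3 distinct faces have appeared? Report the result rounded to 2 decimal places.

Going from k to k+1 distinct takes a geometric number of rolls with mean 13/(13-k).
Sum over k = 0,...,2: E = 13/13 + 13/12 + 13/11 = 3.265.

3.27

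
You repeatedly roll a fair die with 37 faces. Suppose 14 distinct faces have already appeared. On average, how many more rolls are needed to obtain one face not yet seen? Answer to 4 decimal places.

1.6087

The number of rolls until the next new face is geometric with success probability 23/37, so its mean is 37/23.
E = 37/23 = 1.60870.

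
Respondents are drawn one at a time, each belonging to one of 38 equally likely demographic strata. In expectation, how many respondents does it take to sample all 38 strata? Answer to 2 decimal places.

After k distinct strata have appeared, the next respondent gives a new one with probability (38-k)/38, so the expected wait for the (k+1)-th is 38/(38-k).
E[T] = 38/38 + 38/37 + 38/36 + ... + 38/2 + 38/1 = 38·H_{38}.
H_{38} = 4.228, so E[T] = 160.660.

160.66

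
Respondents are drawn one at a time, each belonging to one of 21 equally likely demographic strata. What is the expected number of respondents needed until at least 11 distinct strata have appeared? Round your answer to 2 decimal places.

15.04

With k distinct strata already seen, the next new one arrives after an expected 21/(21-k) respondents.
Sum over k = 0,...,10: E = 21/21 + 21/20 + 21/19 + ... + 21/12 + 21/11 = 15.044.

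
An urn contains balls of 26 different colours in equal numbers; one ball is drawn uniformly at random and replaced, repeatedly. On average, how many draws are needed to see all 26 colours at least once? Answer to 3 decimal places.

After k distinct colours have appeared, the next draw gives a new one with probability (26-k)/26, so the expected wait for the (k+1)-th is 26/(26-k).
E[T] = 26/26 + 26/25 + 26/24 + ... + 26/2 + 26/1 = 26·H_{26}.
H_{26} = 3.8544, so E[T] = 100.2149.

100.215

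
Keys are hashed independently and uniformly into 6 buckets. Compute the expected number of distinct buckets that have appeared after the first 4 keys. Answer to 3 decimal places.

For each bucket, P(seen in 4 keys) = 1 - (5/6)^4 = 0.5177.
By linearity of expectation, E[distinct seen] = 6·(1 - (5/6)^4) = 3.1065.

3.106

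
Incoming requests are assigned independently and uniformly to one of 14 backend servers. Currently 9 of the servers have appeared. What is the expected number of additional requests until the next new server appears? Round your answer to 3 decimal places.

The number of requests until the next new server is geometric with success probability 5/14, so its mean is 14/5.
E = 14/5 = 2.8000.

2.800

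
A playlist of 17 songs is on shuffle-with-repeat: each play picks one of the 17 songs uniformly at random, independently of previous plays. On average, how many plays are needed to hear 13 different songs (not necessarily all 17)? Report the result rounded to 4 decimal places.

With k distinct songs already seen, the next new one arrives after an expected 17/(17-k) plays.
Sum over k = 0,...,12: E = 17/17 + 17/16 + 17/15 + ... + 17/6 + 17/5 = 23.05573.

23.0557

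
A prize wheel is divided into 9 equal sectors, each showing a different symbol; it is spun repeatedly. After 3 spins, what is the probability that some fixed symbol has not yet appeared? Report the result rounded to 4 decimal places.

Each spin misses the fixed symbol with probability (9-1)/9 = 8/9, independently.
P(still missing after 3) = (8/9)^3 = 0.70233.

0.7023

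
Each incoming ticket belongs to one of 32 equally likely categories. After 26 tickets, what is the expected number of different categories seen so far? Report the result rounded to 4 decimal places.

For each category, P(seen in 26 tickets) = 1 - (31/32)^26 = 0.56197.
By linearity of expectation, E[distinct seen] = 32·(1 - (31/32)^26) = 17.98302.

17.9830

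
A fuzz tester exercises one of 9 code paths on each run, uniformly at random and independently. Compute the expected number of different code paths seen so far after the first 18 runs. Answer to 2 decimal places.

7.92

For each code path, P(seen in 18 runs) = 1 - (8/9)^18 = 0.880.
By linearity of expectation, E[distinct seen] = 9·(1 - (8/9)^18) = 7.920.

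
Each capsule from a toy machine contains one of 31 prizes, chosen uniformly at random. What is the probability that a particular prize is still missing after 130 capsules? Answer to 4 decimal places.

0.0141

Each capsule misses the fixed prize with probability (31-1)/31 = 30/31, independently.
P(still missing after 130) = (30/31)^130 = 0.01408.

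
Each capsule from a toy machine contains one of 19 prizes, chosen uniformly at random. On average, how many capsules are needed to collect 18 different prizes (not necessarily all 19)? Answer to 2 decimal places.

48.41

Going from k to k+1 distinct takes a geometric number of capsules with mean 19/(19-k).
Sum over k = 0,...,17: E = 19/19 + 19/18 + 19/17 + ... + 19/3 + 19/2 = 48.407.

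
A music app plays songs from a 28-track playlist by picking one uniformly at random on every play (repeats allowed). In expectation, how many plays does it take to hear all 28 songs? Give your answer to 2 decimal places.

The wait to go from k to k+1 distinct songs is geometric with mean 28/(28-k).
E[T] = 28/28 + 28/27 + 28/26 + ... + 28/2 + 28/1 = 28·H_{28}.
H_{28} = 3.927, so E[T] = 109.961.

109.96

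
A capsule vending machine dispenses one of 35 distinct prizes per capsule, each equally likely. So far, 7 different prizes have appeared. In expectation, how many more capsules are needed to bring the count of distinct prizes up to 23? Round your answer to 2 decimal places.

28.84

From k distinct to k+1 distinct takes on average 35/(35-k) capsules.
Sum over k = 7,...,22: E = 35/28 + 35/27 + 35/26 + ... + 35/14 + 35/13 = 28.839.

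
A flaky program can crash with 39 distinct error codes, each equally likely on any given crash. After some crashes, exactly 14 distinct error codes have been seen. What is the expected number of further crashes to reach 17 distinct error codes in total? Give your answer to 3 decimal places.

4.881

With k distinct error codes already seen, the next new one takes an expected 39/(39-k) crashes.
Sum over k = 14,...,16: E = 39/25 + 39/24 + 39/23 = 4.8807.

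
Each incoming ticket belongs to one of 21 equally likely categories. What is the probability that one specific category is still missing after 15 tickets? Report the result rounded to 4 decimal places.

Each ticket misses the fixed category with probability (21-1)/21 = 20/21, independently.
P(still missing after 15) = (20/21)^15 = 0.48102.

0.4810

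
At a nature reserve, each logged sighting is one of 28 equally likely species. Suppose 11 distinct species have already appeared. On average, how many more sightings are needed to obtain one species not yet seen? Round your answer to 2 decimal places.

The number of sightings until the next new species is geometric with success probability 17/28, so its mean is 28/17.
E = 28/17 = 1.647.

1.65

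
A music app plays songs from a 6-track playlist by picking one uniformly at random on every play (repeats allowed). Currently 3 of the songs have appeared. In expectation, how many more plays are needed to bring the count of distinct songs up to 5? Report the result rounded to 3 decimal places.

5.000

With k distinct songs already seen, the next new one takes an expected 6/(6-k) plays.
Sum over k = 3,...,4: E = 6/3 + 6/2 = 5.0000.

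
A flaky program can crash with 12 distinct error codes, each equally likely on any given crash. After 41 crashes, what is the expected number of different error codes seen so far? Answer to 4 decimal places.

For each error code, P(seen in 41 crashes) = 1 - (11/12)^41 = 0.97177.
By linearity of expectation, E[distinct seen] = 12·(1 - (11/12)^41) = 11.66127.

11.6613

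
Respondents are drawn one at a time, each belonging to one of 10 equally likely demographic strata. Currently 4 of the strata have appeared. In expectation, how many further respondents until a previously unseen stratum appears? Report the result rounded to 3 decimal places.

1.667

The number of respondents until the next new stratum is geometric with success probability 6/10, so its mean is 10/6.
E = 10/6 = 1.6667.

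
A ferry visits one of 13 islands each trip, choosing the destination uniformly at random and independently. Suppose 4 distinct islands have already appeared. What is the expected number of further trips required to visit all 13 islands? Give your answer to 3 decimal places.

36.777

From k distinct to k+1 distinct takes on average 13/(13-k) trips.
Sum over k = 4,...,12: E = 13/9 + 13/8 + 13/7 + ... + 13/2 + 13/1 = 36.7766.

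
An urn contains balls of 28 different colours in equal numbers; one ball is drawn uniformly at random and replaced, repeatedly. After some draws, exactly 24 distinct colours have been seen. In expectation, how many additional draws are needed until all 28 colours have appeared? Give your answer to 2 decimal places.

58.33

The wait to go from k to k+1 distinct colours is geometric with mean 28/(28-k).
Sum over k = 24,...,27: E = 28/4 + 28/3 + 28/2 + 28/1 = 58.333.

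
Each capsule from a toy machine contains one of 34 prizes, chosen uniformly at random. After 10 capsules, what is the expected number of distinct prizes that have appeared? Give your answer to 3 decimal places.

For each prize, P(seen in 10 capsules) = 1 - (33/34)^10 = 0.2581.
By linearity of expectation, E[distinct seen] = 34·(1 - (33/34)^10) = 8.7751.

8.775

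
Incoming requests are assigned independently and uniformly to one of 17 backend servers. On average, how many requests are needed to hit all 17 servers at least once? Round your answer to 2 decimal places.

58.47

Split into phases: going from k distinct to k+1 distinct takes on average 17/(17-k) requests.
E[T] = 17/17 + 17/16 + 17/15 + ... + 17/2 + 17/1 = 17·H_{17}.
H_{17} = 3.440, so E[T] = 58.472.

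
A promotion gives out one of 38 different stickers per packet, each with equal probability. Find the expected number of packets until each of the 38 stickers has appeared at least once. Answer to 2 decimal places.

Split into phases: going from k distinct to k+1 distinct takes on average 38/(38-k) packets.
E[T] = 38/38 + 38/37 + 38/36 + ... + 38/2 + 38/1 = 38·H_{38}.
H_{38} = 4.228, so E[T] = 160.660.

160.66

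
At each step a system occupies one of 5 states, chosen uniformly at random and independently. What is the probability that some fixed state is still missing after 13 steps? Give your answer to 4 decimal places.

On each step the fixed state fails to appear with probability 4/5.
P(still missing after 13) = (4/5)^13 = 0.05498.

0.0550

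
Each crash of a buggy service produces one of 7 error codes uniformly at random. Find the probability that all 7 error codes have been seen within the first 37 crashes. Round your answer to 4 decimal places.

0.9767

Let A_i be the event that error code i is missing after 37 crashes. By inclusion–exclusion on the A_i,
P(all seen) = Σ_{j=0}^{7} (-1)^j C(7,j)((7-j)/7)^37
= 1.00000 - 0.02334 + 0.00008 - 0.00000 + 0.00000 - 0.00000 + 0.00000 - 0.00000
= 0.97674.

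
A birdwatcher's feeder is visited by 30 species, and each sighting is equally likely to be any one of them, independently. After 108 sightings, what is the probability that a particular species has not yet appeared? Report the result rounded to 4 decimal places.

On each sighting the fixed species fails to appear with probability 29/30.
P(still missing after 108) = (29/30)^108 = 0.02570.

0.0257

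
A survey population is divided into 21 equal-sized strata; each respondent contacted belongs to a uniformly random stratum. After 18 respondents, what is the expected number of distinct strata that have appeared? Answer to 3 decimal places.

For each stratum, P(seen in 18 respondents) = 1 - (20/21)^18 = 0.5845.
By linearity of expectation, E[distinct seen] = 21·(1 - (20/21)^18) = 12.2741.

12.274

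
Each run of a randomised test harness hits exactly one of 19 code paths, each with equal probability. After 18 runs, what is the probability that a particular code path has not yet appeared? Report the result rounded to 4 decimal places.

Each run misses the fixed code path with probability (19-1)/19 = 18/19, independently.
P(still missing after 18) = (18/19)^18 = 0.37787.

0.3779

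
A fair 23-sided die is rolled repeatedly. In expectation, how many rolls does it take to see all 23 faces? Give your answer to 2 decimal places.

85.89

After k distinct faces have appeared, the next roll gives a new one with probability (23-k)/23, so the expected wait for the (k+1)-th is 23/(23-k).
E[T] = 23/23 + 23/22 + 23/21 + ... + 23/2 + 23/1 = 23·H_{23}.
H_{23} = 3.734, so E[T] = 85.889.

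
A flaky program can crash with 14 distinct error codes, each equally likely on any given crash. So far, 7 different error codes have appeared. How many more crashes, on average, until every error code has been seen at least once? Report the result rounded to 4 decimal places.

36.3000

The wait to go from k to k+1 distinct error codes is geometric with mean 14/(14-k).
Sum over k = 7,...,13: E = 14/7 + 14/6 + 14/5 + ... + 14/2 + 14/1 = 36.30000.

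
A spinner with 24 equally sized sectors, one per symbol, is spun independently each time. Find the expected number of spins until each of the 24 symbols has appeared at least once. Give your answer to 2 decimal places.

The wait to go from k to k+1 distinct symbols is geometric with mean 24/(24-k).
E[T] = 24/24 + 24/23 + 24/22 + ... + 24/2 + 24/1 = 24·H_{24}.
H_{24} = 3.776, so E[T] = 90.623.

90.62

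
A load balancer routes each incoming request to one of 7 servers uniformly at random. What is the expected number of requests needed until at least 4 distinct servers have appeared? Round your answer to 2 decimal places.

Going from k to k+1 distinct takes a geometric number of requests with mean 7/(7-k).
Sum over k = 0,...,3: E = 7/7 + 7/6 + 7/5 + 7/4 = 5.317.

5.32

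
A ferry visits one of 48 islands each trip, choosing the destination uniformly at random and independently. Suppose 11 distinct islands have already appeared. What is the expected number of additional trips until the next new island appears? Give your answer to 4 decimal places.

1.2973

Each trip yields a new island with probability (48-11)/48 = 37/48, so the wait is geometric with mean 48/37.
E = 48/37 = 1.29730.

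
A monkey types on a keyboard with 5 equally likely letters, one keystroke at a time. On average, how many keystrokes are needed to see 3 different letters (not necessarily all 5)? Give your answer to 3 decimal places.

With k distinct letters already seen, the next new one arrives after an expected 5/(5-k) keystrokes.
Sum over k = 0,...,2: E = 5/5 + 5/4 + 5/3 = 3.9167.

3.917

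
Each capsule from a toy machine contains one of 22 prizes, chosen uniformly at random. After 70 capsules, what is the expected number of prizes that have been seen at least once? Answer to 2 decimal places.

21.15

For each prize, P(seen in 70 capsules) = 1 - (21/22)^70 = 0.961.
By linearity of expectation, E[distinct seen] = 22·(1 - (21/22)^70) = 21.152.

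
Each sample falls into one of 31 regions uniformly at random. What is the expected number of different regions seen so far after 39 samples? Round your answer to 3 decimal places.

22.371

For each region, P(seen in 39 samples) = 1 - (30/31)^39 = 0.7216.
By linearity of expectation, E[distinct seen] = 31·(1 - (30/31)^39) = 22.3705.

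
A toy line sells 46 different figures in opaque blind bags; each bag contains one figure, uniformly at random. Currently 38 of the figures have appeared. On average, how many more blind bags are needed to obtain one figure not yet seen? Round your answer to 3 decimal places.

Each blind bag yields a new figure with probability (46-38)/46 = 8/46, so the wait is geometric with mean 46/8.
E = 46/8 = 5.7500.

5.750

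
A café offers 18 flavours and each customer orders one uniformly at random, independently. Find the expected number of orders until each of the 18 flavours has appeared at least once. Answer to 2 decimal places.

Split into phases: going from k distinct to k+1 distinct takes on average 18/(18-k) orders.
E[T] = 18/18 + 18/17 + 18/16 + ... + 18/2 + 18/1 = 18·H_{18}.
H_{18} = 3.495, so E[T] = 62.912.

62.91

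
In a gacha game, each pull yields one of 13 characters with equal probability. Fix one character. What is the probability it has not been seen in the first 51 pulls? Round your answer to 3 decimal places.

On each pull the fixed character fails to appear with probability 12/13.
P(still missing after 51) = (12/13)^51 = 0.0169.

0.017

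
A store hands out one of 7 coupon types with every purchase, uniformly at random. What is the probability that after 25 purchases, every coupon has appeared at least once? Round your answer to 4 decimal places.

Let A_i be the event that coupon i is missing after 25 purchases. By inclusion–exclusion on the A_i,
P(all seen) = Σ_{j=0}^{7} (-1)^j C(7,j)((7-j)/7)^25
= 1.00000 - 0.14840 + 0.00467 - 0.00003 + 0.00000 - 0.00000 + 0.00000 - 0.00000
= 0.85624.

0.8562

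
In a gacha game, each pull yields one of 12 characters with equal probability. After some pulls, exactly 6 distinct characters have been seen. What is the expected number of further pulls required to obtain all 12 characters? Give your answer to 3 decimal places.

From k distinct to k+1 distinct takes on average 12/(12-k) pulls.
Sum over k = 6,...,11: E = 12/6 + 12/5 + 12/4 + 12/3 + 12/2 + 12/1 = 29.4000.

29.400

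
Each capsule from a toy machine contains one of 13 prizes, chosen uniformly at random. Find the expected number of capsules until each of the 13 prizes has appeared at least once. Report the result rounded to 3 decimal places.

Split into phases: going from k distinct to k+1 distinct takes on average 13/(13-k) capsules.
E[T] = 13/13 + 13/12 + 13/11 + ... + 13/2 + 13/1 = 13·H_{13}.
H_{13} = 3.1801, so E[T] = 41.3417.

41.342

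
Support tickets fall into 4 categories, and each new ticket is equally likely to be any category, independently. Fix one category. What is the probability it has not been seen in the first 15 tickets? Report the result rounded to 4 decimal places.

On each ticket the fixed category fails to appear with probability 3/4.
P(still missing after 15) = (3/4)^15 = 0.01336.

0.0134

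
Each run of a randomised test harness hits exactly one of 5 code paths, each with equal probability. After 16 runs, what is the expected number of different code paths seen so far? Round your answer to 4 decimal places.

For each code path, P(seen in 16 runs) = 1 - (4/5)^16 = 0.97185.
By linearity of expectation, E[distinct seen] = 5·(1 - (4/5)^16) = 4.85926.

4.8593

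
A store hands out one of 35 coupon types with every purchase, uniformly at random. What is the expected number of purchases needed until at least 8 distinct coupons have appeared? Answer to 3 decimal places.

With k distinct coupons already seen, the next new one arrives after an expected 35/(35-k) purchases.
Sum over k = 0,...,7: E = 35/35 + 35/34 + 35/33 + ... + 35/29 + 35/28 = 8.9364.

8.936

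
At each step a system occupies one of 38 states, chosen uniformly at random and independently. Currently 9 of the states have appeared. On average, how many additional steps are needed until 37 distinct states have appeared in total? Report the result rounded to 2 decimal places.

112.54

With k distinct states already seen, the next new one takes an expected 38/(38-k) steps.
Sum over k = 9,...,36: E = 38/29 + 38/28 + 38/27 + ... + 38/3 + 38/2 = 112.543.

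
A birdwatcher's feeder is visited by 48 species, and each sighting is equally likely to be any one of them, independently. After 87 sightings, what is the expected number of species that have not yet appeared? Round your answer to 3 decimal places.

For each species, P(unseen after 87) = (47/48)^87 = 0.1601.
By linearity of expectation, E[unseen] = 48·(47/48)^87 = 7.6872.

7.687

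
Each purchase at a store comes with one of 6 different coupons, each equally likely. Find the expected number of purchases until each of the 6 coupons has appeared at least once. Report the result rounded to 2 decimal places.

14.70

The wait to go from k to k+1 distinct coupons is geometric with mean 6/(6-k).
E[T] = 6/6 + 6/5 + 6/4 + 6/3 + 6/2 + 6/1 = 6·H_{6}.
H_{6} = 2.450, so E[T] = 14.700.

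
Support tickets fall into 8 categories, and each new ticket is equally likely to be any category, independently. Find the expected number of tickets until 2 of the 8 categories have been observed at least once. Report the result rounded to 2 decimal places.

Going from k to k+1 distinct takes a geometric number of tickets with mean 8/(8-k).
Sum over k = 0,...,1: E = 8/8 + 8/7 = 2.143.

2.14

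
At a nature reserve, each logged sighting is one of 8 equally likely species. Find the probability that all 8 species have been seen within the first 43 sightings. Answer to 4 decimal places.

Let A_i be the event that species i is missing after 43 sightings. By inclusion–exclusion on the A_i,
P(all seen) = Σ_{j=0}^{8} (-1)^j C(8,j)((8-j)/8)^43
= 1.00000 - 0.02567 + 0.00012 - 0.00000 + 0.00000 - 0.00000 + 0.00000 - 0.00000 + 0.00000
= 0.97445.

0.9744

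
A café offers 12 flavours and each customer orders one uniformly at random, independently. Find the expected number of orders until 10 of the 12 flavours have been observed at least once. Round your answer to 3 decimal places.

With k distinct flavours already seen, the next new one arrives after an expected 12/(12-k) orders.
Sum over k = 0,...,9: E = 12/12 + 12/11 + 12/10 + ... + 12/4 + 12/3 = 19.2385.

19.239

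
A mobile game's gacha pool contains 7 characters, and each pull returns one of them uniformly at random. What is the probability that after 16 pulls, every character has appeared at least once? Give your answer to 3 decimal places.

Let A_i be the event that character i is missing after 16 pulls. By inclusion–exclusion on the A_i,
P(all seen) = Σ_{j=0}^{7} (-1)^j C(7,j)((7-j)/7)^16
= 1.0000 - 0.5942 + 0.0964 - 0.0045 + 0.0000 - 0.0000 + 0.0000 - 0.0000
= 0.4977.

0.498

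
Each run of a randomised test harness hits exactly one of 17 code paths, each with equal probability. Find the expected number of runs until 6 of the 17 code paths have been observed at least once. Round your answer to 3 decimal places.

7.134

Going from k to k+1 distinct takes a geometric number of runs with mean 17/(17-k).
Sum over k = 0,...,5: E = 17/17 + 17/16 + 17/15 + 17/14 + 17/13 + 17/12 = 7.1345.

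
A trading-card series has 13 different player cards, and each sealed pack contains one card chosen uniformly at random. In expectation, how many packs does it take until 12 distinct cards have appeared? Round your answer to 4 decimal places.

Going from k to k+1 distinct takes a geometric number of packs with mean 13/(13-k).
Sum over k = 0,...,11: E = 13/13 + 13/12 + 13/11 + ... + 13/3 + 13/2 = 28.34174.

28.3417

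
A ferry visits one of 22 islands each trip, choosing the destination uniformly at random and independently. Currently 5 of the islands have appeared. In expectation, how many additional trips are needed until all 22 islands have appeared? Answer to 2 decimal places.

From k distinct to k+1 distinct takes on average 22/(22-k) trips.
Sum over k = 5,...,21: E = 22/17 + 22/16 + 22/15 + ... + 22/2 + 22/1 = 75.670.

75.67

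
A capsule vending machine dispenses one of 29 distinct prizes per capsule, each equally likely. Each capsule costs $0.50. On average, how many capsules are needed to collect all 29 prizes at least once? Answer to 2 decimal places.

114.89

After k distinct prizes have appeared, the next capsule gives a new one with probability (29-k)/29, so the expected wait for the (k+1)-th is 29/(29-k).
E[T] = 29/29 + 29/28 + 29/27 + ... + 29/2 + 29/1 = 29·H_{29}.
H_{29} = 3.962, so E[T] = 114.888.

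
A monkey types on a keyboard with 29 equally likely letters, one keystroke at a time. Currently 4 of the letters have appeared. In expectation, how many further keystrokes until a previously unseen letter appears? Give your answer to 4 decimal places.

Each keystroke yields a new letter with probability (29-4)/29 = 25/29, so the wait is geometric with mean 29/25.
E = 29/25 = 1.16000.

1.1600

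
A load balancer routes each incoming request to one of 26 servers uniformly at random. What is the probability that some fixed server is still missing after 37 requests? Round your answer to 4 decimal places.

0.2343

Each request misses the fixed server with probability (26-1)/26 = 25/26, independently.
P(still missing after 37) = (25/26)^37 = 0.23430.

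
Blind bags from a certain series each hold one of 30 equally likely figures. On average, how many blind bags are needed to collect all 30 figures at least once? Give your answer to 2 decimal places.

Split into phases: going from k distinct to k+1 distinct takes on average 30/(30-k) blind bags.
E[T] = 30/30 + 30/29 + 30/28 + ... + 30/2 + 30/1 = 30·H_{30}.
H_{30} = 3.995, so E[T] = 119.850.

119.85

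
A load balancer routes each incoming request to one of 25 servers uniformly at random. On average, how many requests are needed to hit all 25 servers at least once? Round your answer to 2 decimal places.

After k distinct servers have appeared, the next request gives a new one with probability (25-k)/25, so the expected wait for the (k+1)-th is 25/(25-k).
E[T] = 25/25 + 25/24 + 25/23 + ... + 25/2 + 25/1 = 25·H_{25}.
H_{25} = 3.816, so E[T] = 95.399.

95.40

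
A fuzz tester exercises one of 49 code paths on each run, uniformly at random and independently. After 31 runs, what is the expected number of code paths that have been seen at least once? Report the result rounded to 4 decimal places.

23.1419

For each code path, P(seen in 31 runs) = 1 - (48/49)^31 = 0.47228.
By linearity of expectation, E[distinct seen] = 49·(1 - (48/49)^31) = 23.14194.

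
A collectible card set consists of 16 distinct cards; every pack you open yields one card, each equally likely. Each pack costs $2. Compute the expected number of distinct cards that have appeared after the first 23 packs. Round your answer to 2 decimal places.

12.37

For each card, P(seen in 23 packs) = 1 - (15/16)^23 = 0.773.
By linearity of expectation, E[distinct seen] = 16·(1 - (15/16)^23) = 12.374.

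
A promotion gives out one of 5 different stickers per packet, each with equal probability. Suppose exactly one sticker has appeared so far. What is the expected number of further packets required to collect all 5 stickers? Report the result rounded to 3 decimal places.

With k distinct stickers already seen, the next new one takes an expected 5/(5-k) packets.
Sum over k = 1,...,4: E = 5/4 + 5/3 + 5/2 + 5/1 = 10.4167.

10.417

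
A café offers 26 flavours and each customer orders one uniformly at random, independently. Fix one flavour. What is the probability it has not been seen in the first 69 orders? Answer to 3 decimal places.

Each order misses the fixed flavour with probability (26-1)/26 = 25/26, independently.
P(still missing after 69) = (25/26)^69 = 0.0668.

0.067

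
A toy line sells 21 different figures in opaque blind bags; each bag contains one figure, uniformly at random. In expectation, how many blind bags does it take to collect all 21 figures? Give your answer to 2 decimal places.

After k distinct figures have appeared, the next blind bag gives a new one with probability (21-k)/21, so the expected wait for the (k+1)-th is 21/(21-k).
E[T] = 21/21 + 21/20 + 21/19 + ... + 21/2 + 21/1 = 21·H_{21}.
H_{21} = 3.645, so E[T] = 76.553.

76.55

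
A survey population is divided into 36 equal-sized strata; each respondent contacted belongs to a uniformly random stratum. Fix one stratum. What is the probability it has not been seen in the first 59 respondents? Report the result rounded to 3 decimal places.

Each respondent misses the fixed stratum with probability (36-1)/36 = 35/36, independently.
P(still missing after 59) = (35/36)^59 = 0.1897.

0.190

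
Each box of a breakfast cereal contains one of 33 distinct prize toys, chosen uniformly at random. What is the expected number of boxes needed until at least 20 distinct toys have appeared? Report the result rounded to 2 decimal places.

With k distinct toys already seen, the next new one arrives after an expected 33/(33-k) boxes.
Sum over k = 0,...,19: E = 33/33 + 33/32 + 33/31 + ... + 33/15 + 33/14 = 29.986.

29.99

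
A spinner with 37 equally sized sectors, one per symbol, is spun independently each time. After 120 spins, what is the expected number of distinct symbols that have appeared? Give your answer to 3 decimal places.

For each symbol, P(seen in 120 spins) = 1 - (36/37)^120 = 0.9627.
By linearity of expectation, E[distinct seen] = 37·(1 - (36/37)^120) = 35.6187.

35.619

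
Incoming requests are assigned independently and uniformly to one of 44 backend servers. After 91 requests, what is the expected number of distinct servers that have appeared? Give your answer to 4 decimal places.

For each server, P(seen in 91 requests) = 1 - (43/44)^91 = 0.87657.
By linearity of expectation, E[distinct seen] = 44·(1 - (43/44)^91) = 38.56889.

38.5689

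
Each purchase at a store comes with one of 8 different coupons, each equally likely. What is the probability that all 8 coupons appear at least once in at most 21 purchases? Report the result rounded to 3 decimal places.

0.579

By inclusion–exclusion over which coupons are missing,
P(all seen) = Σ_{j=0}^{8} (-1)^j C(8,j)((8-j)/8)^21
= 1.0000 - 0.4845 + 0.0666 - 0.0029 + 0.0000 - 0.0000 + 0.0000 - 0.0000 + 0.0000
= 0.5793.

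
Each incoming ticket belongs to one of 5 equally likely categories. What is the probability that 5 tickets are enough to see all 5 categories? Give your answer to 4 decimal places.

0.0384

Let A_i be the event that category i is missing after 5 tickets. By inclusion–exclusion on the A_i,
P(all seen) = Σ_{j=0}^{5} (-1)^j C(5,j)((5-j)/5)^5
= 1.00000 - 1.63840 + 0.77760 - 0.10240 + 0.00160 - 0.00000
= 0.03840.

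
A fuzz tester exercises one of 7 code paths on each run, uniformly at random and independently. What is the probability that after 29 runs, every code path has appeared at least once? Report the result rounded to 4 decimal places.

0.9211

By inclusion–exclusion over which code paths are missing,
P(all seen) = Σ_{j=0}^{7} (-1)^j C(7,j)((7-j)/7)^29
= 1.00000 - 0.08010 + 0.00121 - 0.00000 + 0.00000 - 0.00000 + 0.00000 - 0.00000
= 0.92111.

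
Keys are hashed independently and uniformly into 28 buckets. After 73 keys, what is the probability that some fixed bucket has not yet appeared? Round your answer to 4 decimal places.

0.0703

Each key misses the fixed bucket with probability (28-1)/28 = 27/28, independently.
P(still missing after 73) = (27/28)^73 = 0.07031.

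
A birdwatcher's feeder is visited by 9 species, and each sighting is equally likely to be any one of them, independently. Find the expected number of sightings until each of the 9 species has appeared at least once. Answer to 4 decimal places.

25.4607

After k distinct species have appeared, the next sighting gives a new one with probability (9-k)/9, so the expected wait for the (k+1)-th is 9/(9-k).
E[T] = 9/9 + 9/8 + 9/7 + ... + 9/2 + 9/1 = 9·H_{9}.
H_{9} = 2.82897, so E[T] = 25.46071.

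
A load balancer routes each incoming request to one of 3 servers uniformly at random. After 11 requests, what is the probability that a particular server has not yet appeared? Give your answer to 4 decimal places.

Each request misses the fixed server with probability (3-1)/3 = 2/3, independently.
P(still missing after 11) = (2/3)^11 = 0.01156.

0.0116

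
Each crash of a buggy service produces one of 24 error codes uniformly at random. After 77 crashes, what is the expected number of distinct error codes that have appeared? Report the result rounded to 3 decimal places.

For each error code, P(seen in 77 crashes) = 1 - (23/24)^77 = 0.9623.
By linearity of expectation, E[distinct seen] = 24·(1 - (23/24)^77) = 23.0943.

23.094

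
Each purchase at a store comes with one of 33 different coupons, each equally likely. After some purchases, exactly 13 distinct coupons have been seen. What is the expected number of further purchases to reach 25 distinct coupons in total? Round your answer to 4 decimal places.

With k distinct coupons already seen, the next new one takes an expected 33/(33-k) purchases.
Sum over k = 13,...,24: E = 33/20 + 33/19 + 33/18 + ... + 33/10 + 33/9 = 29.03612.

29.0361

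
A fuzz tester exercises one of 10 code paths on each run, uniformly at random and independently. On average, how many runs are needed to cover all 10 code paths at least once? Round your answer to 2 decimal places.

After k distinct code paths have appeared, the next run gives a new one with probability (10-k)/10, so the expected wait for the (k+1)-th is 10/(10-k).
E[T] = 10/10 + 10/9 + 10/8 + ... + 10/2 + 10/1 = 10·H_{10}.
H_{10} = 2.929, so E[T] = 29.290.

29.29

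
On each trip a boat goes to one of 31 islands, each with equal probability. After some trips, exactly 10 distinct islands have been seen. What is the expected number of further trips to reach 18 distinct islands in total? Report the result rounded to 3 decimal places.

14.422

From k distinct to k+1 distinct takes on average 31/(31-k) trips.
Sum over k = 10,...,17: E = 31/21 + 31/20 + 31/19 + ... + 31/15 + 31/14 = 14.4220.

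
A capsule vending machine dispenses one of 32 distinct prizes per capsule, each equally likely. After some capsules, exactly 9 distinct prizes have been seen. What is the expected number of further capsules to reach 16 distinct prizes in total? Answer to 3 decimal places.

The wait to go from k to k+1 distinct prizes is geometric with mean 32/(32-k).
Sum over k = 9,...,15: E = 32/23 + 32/22 + 32/21 + ... + 32/18 + 32/17 = 11.3140.

11.314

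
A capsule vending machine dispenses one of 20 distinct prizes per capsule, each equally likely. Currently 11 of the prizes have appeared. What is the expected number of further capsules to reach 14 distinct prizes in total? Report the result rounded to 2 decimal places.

7.58

With k distinct prizes already seen, the next new one takes an expected 20/(20-k) capsules.
Sum over k = 11,...,13: E = 20/9 + 20/8 + 20/7 = 7.579.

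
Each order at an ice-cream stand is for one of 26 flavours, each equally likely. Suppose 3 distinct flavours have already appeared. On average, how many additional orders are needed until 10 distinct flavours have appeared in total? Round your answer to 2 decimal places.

9.19

From k distinct to k+1 distinct takes on average 26/(26-k) orders.
Sum over k = 3,...,9: E = 26/23 + 26/22 + 26/21 + ... + 26/18 + 26/17 = 9.193.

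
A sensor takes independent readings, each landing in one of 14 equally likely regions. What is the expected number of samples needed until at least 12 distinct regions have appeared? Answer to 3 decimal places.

Going from k to k+1 distinct takes a geometric number of samples with mean 14/(14-k).
Sum over k = 0,...,11: E = 14/14 + 14/13 + 14/12 + ... + 14/4 + 14/3 = 24.5219.

24.522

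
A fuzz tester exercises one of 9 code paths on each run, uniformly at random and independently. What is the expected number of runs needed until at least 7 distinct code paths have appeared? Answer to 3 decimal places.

11.961

Going from k to k+1 distinct takes a geometric number of runs with mean 9/(9-k).
Sum over k = 0,...,6: E = 9/9 + 9/8 + 9/7 + ... + 9/4 + 9/3 = 11.9607.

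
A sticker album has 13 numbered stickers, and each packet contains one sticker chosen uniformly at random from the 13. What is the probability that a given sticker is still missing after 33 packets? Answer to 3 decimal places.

On each packet the fixed sticker fails to appear with probability 12/13.
P(still missing after 33) = (12/13)^33 = 0.0713.

0.071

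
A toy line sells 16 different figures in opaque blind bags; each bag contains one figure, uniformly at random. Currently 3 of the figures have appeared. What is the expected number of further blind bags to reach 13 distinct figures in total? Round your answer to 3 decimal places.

The wait to go from k to k+1 distinct figures is geometric with mean 16/(16-k).
Sum over k = 3,...,12: E = 16/13 + 16/12 + 16/11 + ... + 16/5 + 16/4 = 21.5488.

21.549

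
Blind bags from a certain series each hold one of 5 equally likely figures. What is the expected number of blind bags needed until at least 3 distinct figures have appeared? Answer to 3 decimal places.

3.917

With k distinct figures already seen, the next new one arrives after an expected 5/(5-k) blind bags.
Sum over k = 0,...,2: E = 5/5 + 5/4 + 5/3 = 3.9167.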